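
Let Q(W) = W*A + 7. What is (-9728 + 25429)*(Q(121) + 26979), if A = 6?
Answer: 435106112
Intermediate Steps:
Q(W) = 7 + 6*W (Q(W) = W*6 + 7 = 6*W + 7 = 7 + 6*W)
(-9728 + 25429)*(Q(121) + 26979) = (-9728 + 25429)*((7 + 6*121) + 26979) = 15701*((7 + 726) + 26979) = 15701*(733 + 26979) = 15701*27712 = 435106112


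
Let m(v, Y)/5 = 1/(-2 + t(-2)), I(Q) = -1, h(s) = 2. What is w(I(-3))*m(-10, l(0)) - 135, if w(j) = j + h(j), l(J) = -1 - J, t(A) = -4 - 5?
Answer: -1490/11 ≈ -135.45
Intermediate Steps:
t(A) = -9
m(v, Y) = -5/11 (m(v, Y) = 5/(-2 - 9) = 5/(-11) = 5*(-1/11) = -5/11)
w(j) = 2 + j (w(j) = j + 2 = 2 + j)
w(I(-3))*m(-10, l(0)) - 135 = (2 - 1)*(-5/11) - 135 = 1*(-5/11) - 135 = -5/11 - 135 = -1490/11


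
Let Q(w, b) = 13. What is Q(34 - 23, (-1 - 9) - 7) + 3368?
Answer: 3381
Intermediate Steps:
Q(34 - 23, (-1 - 9) - 7) + 3368 = 13 + 3368 = 3381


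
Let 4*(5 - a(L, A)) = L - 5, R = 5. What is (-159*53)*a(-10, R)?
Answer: -294945/4 ≈ -73736.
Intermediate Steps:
a(L, A) = 25/4 - L/4 (a(L, A) = 5 - (L - 5)/4 = 5 - (-5 + L)/4 = 5 + (5/4 - L/4) = 25/4 - L/4)
(-159*53)*a(-10, R) = (-159*53)*(25/4 - ¼*(-10)) = -8427*(25/4 + 5/2) = -8427*35/4 = -294945/4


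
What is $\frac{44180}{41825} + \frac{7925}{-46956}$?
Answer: $\frac{49801513}{56112420} \approx 0.88753$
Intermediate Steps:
$\frac{44180}{41825} + \frac{7925}{-46956} = 44180 \cdot \frac{1}{41825} + 7925 \left(- \frac{1}{46956}\right) = \frac{8836}{8365} - \frac{7925}{46956} = \frac{49801513}{56112420}$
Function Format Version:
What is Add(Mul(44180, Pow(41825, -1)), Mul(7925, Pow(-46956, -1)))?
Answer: Rational(49801513, 56112420) ≈ 0.88753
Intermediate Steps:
Add(Mul(44180, Pow(41825, -1)), Mul(7925, Pow(-46956, -1))) = Add(Mul(44180, Rational(1, 41825)), Mul(7925, Rational(-1, 46956))) = Add(Rational(8836, 8365), Rational(-7925, 46956)) = Rational(49801513, 56112420)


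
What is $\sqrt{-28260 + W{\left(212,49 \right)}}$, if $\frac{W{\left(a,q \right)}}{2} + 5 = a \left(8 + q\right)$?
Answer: $i \sqrt{4102} \approx 64.047 i$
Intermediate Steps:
$W{\left(a,q \right)} = -10 + 2 a \left(8 + q\right)$
$\sqrt{-28260 + W{\left(212,49 \right)}} = \sqrt{-28260 + \left(-10 + 16 \cdot 212 + 2 \cdot 212 \cdot 49\right)} = \sqrt{-28260 + \left(-10 + 3392 + 20776\right)} = \sqrt{-28260 + 24158} = \sqrt{-4102} = i \sqrt{4102}$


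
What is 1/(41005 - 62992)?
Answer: -1/21987 ≈ -4.5481e-5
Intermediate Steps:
1/(41005 - 62992) = 1/(-21987) = -1/21987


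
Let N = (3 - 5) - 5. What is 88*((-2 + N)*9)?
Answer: -7128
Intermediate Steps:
N = -7 (N = -2 - 5 = -7)
88*((-2 + N)*9) = 88*((-2 - 7)*9) = 88*(-9*9) = 88*(-81) = -7128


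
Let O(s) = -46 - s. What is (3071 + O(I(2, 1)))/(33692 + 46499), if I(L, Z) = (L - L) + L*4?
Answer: 3017/80191 ≈ 0.037623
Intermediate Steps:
I(L, Z) = 4*L (I(L, Z) = 0 + 4*L = 4*L)
(3071 + O(I(2, 1)))/(33692 + 46499) = (3071 + (-46 - 4*2))/(33692 + 46499) = (3071 + (-46 - 1*8))/80191 = (3071 + (-46 - 8))*(1/80191) = (3071 - 54)*(1/80191) = 3017*(1/80191) = 3017/80191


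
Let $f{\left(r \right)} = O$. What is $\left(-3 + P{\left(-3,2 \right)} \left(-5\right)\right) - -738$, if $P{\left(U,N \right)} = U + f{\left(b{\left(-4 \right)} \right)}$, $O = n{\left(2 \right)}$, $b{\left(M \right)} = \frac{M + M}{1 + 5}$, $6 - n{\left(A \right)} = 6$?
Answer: $750$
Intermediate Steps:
$n{\left(A \right)} = 0$ ($n{\left(A \right)} = 6 - 6 = 0$)
$b{\left(M \right)} = \frac{M}{3}$ ($b{\left(M \right)} = \frac{2 M}{6} = 2 M \frac{1}{6} = \frac{M}{3}$)
$O = 0$
$f{\left(r \right)} = 0$
$P{\left(U,N \right)} = U$ ($P{\left(U,N \right)} = U + 0 = U$)
$\left(-3 + P{\left(-3,2 \right)} \left(-5\right)\right) - -738 = \left(-3 - -15\right) - -738 = \left(-3 + 15\right) + 738 = 12 + 738 = 750$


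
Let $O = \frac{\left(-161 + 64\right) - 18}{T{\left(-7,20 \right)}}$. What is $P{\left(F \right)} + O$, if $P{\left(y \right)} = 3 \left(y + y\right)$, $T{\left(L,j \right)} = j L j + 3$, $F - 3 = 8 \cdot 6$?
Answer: $\frac{855997}{2797} \approx 306.04$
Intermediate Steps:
$F = 51$ ($F = 3 + 8 \cdot 6 = 3 + 48 = 51$)
$T{\left(L,j \right)} = 3 + L j^{2}$ ($T{\left(L,j \right)} = L j j + 3 = L j^{2} + 3 = 3 + L j^{2}$)
$P{\left(y \right)} = 6 y$ ($P{\left(y \right)} = 3 \cdot 2 y = 6 y$)
$O = \frac{115}{2797}$ ($O = \frac{\left(-161 + 64\right) - 18}{3 - 7 \cdot 20^{2}} = \frac{-97 - 18}{3 - 2800} = - \frac{115}{3 - 2800} = - \frac{115}{-2797} = \left(-115\right) \left(- \frac{1}{2797}\right) = \frac{115}{2797} \approx 0.041115$)
$P{\left(F \right)} + O = 6 \cdot 51 + \frac{115}{2797} = 306 + \frac{115}{2797} = \frac{855997}{2797}$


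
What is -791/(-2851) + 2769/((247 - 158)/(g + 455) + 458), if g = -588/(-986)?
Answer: 47552901620/7523335691 ≈ 6.3207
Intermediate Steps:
g = 294/493 (g = -588*(-1/986) = 294/493 ≈ 0.59635)
-791/(-2851) + 2769/((247 - 158)/(g + 455) + 458) = -791/(-2851) + 2769/((247 - 158)/(294/493 + 455) + 458) = -791*(-1/2851) + 2769/(89/(224609/493) + 458) = 791/2851 + 2769/(89*(493/224609) + 458) = 791/2851 + 2769/(43877/224609 + 458) = 791/2851 + 2769/(102914799/224609) = 791/2851 + 2769*(224609/102914799) = 791/2851 + 15947239/2638841 = 47552901620/7523335691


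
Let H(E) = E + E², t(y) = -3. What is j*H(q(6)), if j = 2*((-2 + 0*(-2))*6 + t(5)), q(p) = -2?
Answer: -60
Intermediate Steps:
j = -30 (j = 2*((-2 + 0*(-2))*6 - 3) = 2*((-2 + 0)*6 - 3) = 2*(-2*6 - 3) = 2*(-12 - 3) = 2*(-15) = -30)
j*H(q(6)) = -(-60)*(1 - 2) = -(-60)*(-1) = -30*2 = -60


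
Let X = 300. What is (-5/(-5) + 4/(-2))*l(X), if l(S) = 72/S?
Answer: -6/25 ≈ -0.24000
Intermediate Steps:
(-5/(-5) + 4/(-2))*l(X) = (-5/(-5) + 4/(-2))*(72/300) = (-5*(-⅕) + 4*(-½))*(72*(1/300)) = (1 - 2)*(6/25) = -1*6/25 = -6/25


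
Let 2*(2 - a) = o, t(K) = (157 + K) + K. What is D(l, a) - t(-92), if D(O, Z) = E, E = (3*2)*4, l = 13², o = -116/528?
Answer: 51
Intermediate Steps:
t(K) = 157 + 2*K
o = -29/132 (o = -116*1/528 = -29/132 ≈ -0.21970)
a = 557/264 (a = 2 - ½*(-29/132) = 2 + 29/264 = 557/264 ≈ 2.1098)
l = 169
E = 24 (E = 6*4 = 24)
D(O, Z) = 24
D(l, a) - t(-92) = 24 - (157 + 2*(-92)) = 24 - (157 - 184) = 24 - 1*(-27) = 24 + 27 = 51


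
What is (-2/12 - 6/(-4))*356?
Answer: 1424/3 ≈ 474.67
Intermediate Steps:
(-2/12 - 6/(-4))*356 = (-2*1/12 - 6*(-1/4))*356 = (-1/6 + 3/2)*356 = (4/3)*356 = 1424/3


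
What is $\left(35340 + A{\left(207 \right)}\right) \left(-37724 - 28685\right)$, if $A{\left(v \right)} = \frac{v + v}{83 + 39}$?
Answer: $- \frac{143174284323}{61} \approx -2.3471 \cdot 10^{9}$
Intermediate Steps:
$A{\left(v \right)} = \frac{v}{61}$ ($A{\left(v \right)} = \frac{2 v}{122} = 2 v \frac{1}{122} = \frac{v}{61}$)
$\left(35340 + A{\left(207 \right)}\right) \left(-37724 - 28685\right) = \left(35340 + \frac{1}{61} \cdot 207\right) \left(-37724 - 28685\right) = \left(35340 + \frac{207}{61}\right) \left(-66409\right) = \frac{2155947}{61} \left(-66409\right) = - \frac{143174284323}{61}$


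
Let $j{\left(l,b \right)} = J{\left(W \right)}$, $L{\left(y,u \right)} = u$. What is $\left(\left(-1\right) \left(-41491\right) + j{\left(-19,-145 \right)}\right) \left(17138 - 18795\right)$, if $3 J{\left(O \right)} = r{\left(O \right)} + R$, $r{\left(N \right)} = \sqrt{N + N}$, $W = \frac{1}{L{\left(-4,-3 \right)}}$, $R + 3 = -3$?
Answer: $-68747273 - \frac{1657 i \sqrt{6}}{9} \approx -6.8747 \cdot 10^{7} - 450.98 i$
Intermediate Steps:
$R = -6$ ($R = -3 - 3 = -6$)
$W = - \frac{1}{3}$ ($W = \frac{1}{-3} = - \frac{1}{3} \approx -0.33333$)
$r{\left(N \right)} = \sqrt{2} \sqrt{N}$ ($r{\left(N \right)} = \sqrt{2 N} = \sqrt{2} \sqrt{N}$)
$J{\left(O \right)} = -2 + \frac{\sqrt{2} \sqrt{O}}{3}$ ($J{\left(O \right)} = \frac{\sqrt{2} \sqrt{O} - 6}{3} = \frac{-6 + \sqrt{2} \sqrt{O}}{3} = -2 + \frac{\sqrt{2} \sqrt{O}}{3}$)
$j{\left(l,b \right)} = -2 + \frac{i \sqrt{6}}{9}$ ($j{\left(l,b \right)} = -2 + \frac{\sqrt{2} \sqrt{- \frac{1}{3}}}{3} = -2 + \frac{\sqrt{2} \frac{i \sqrt{3}}{3}}{3} = -2 + \frac{i \sqrt{6}}{9}$)
$\left(\left(-1\right) \left(-41491\right) + j{\left(-19,-145 \right)}\right) \left(17138 - 18795\right) = \left(\left(-1\right) \left(-41491\right) - \left(2 - \frac{i \sqrt{6}}{9}\right)\right) \left(17138 - 18795\right) = \left(41491 - \left(2 - \frac{i \sqrt{6}}{9}\right)\right) \left(-1657\right) = \left(41489 + \frac{i \sqrt{6}}{9}\right) \left(-1657\right) = -68747273 - \frac{1657 i \sqrt{6}}{9}$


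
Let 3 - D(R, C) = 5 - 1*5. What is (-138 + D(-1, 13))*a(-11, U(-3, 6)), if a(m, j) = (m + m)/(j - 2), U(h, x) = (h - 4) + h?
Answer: -495/2 ≈ -247.50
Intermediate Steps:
D(R, C) = 3 (D(R, C) = 3 - (5 - 1*5) = 3 - (5 - 5) = 3 - 1*0 = 3 + 0 = 3)
U(h, x) = -4 + 2*h (U(h, x) = (-4 + h) + h = -4 + 2*h)
a(m, j) = 2*m/(-2 + j) (a(m, j) = (2*m)/(-2 + j) = 2*m/(-2 + j))
(-138 + D(-1, 13))*a(-11, U(-3, 6)) = (-138 + 3)*(2*(-11)/(-2 + (-4 + 2*(-3)))) = -270*(-11)/(-2 + (-4 - 6)) = -270*(-11)/(-2 - 10) = -270*(-11)/(-12) = -270*(-11)*(-1)/12 = -135*11/6 = -495/2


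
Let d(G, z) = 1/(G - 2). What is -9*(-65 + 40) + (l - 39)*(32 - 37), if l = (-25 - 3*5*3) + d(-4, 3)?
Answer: 4625/6 ≈ 770.83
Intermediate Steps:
d(G, z) = 1/(-2 + G)
l = -421/6 (l = (-25 - 3*5*3) + 1/(-2 - 4) = (-25 - 15*3) + 1/(-6) = (-25 - 45) - ⅙ = -70 - ⅙ = -421/6 ≈ -70.167)
-9*(-65 + 40) + (l - 39)*(32 - 37) = -9*(-65 + 40) + (-421/6 - 39)*(32 - 37) = -9*(-25) - 655/6*(-5) = 225 + 3275/6 = 4625/6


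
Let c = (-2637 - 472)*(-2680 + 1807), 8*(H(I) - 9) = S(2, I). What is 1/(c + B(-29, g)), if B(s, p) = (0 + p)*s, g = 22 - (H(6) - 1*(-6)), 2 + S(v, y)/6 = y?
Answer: 1/2714041 ≈ 3.6845e-7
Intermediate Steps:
S(v, y) = -12 + 6*y
H(I) = 15/2 + 3*I/4 (H(I) = 9 + (-12 + 6*I)/8 = 9 + (-3/2 + 3*I/4) = 15/2 + 3*I/4)
c = 2714157 (c = -3109*(-873) = 2714157)
g = 4 (g = 22 - ((15/2 + (3/4)*6) - 1*(-6)) = 22 - ((15/2 + 9/2) + 6) = 22 - (12 + 6) = 22 - 1*18 = 22 - 18 = 4)
B(s, p) = p*s
1/(c + B(-29, g)) = 1/(2714157 + 4*(-29)) = 1/(2714157 - 116) = 1/2714041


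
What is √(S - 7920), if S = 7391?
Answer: 23*I ≈ 23.0*I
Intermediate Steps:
√(S - 7920) = √(7391 - 7920) = √(-529) = 23*I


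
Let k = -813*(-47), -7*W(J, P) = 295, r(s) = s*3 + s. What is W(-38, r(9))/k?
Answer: -295/267477 ≈ -0.0011029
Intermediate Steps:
r(s) = 4*s (r(s) = 3*s + s = 4*s)
W(J, P) = -295/7 (W(J, P) = -⅐*295 = -295/7)
k = 38211
W(-38, r(9))/k = -295/7/38211 = -295/7*1/38211 = -295/267477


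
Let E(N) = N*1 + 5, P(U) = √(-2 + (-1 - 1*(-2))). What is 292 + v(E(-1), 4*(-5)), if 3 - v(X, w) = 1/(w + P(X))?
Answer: 118315/401 + I/401 ≈ 295.05 + 0.0024938*I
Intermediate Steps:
P(U) = I (P(U) = √(-2 + (-1 + 2)) = √(-2 + 1) = √(-1) = I)
E(N) = 5 + N (E(N) = N + 5 = 5 + N)
v(X, w) = 3 - 1/(I + w) (v(X, w) = 3 - 1/(w + I) = 3 - 1/(I + w))
292 + v(E(-1), 4*(-5)) = 292 + (-1 + 3*I + 3*(4*(-5)))/(I + 4*(-5)) = 292 + (-1 + 3*I + 3*(-20))/(I - 20) = 292 + (-1 + 3*I - 60)/(-20 + I) = 292 + ((-20 - I)/401)*(-61 + 3*I) = 292 + (-61 + 3*I)*(-20 - I)/401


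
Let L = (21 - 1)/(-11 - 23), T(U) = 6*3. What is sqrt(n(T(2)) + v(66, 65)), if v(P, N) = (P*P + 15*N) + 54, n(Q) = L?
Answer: sqrt(1556095)/17 ≈ 73.379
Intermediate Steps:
T(U) = 18
L = -10/17 (L = 20/(-34) = 20*(-1/34) = -10/17 ≈ -0.58823)
n(Q) = -10/17
v(P, N) = 54 + P**2 + 15*N (v(P, N) = (P**2 + 15*N) + 54 = 54 + P**2 + 15*N)
sqrt(n(T(2)) + v(66, 65)) = sqrt(-10/17 + (54 + 66**2 + 15*65)) = sqrt(-10/17 + (54 + 4356 + 975)) = sqrt(-10/17 + 5385) = sqrt(91535/17) = sqrt(1556095)/17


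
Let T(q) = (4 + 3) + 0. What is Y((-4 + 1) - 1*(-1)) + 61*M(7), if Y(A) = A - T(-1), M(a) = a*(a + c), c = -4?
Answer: 1272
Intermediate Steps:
T(q) = 7 (T(q) = 7 + 0 = 7)
M(a) = a*(-4 + a) (M(a) = a*(a - 4) = a*(-4 + a))
Y(A) = -7 + A (Y(A) = A - 1*7 = A - 7 = -7 + A)
Y((-4 + 1) - 1*(-1)) + 61*M(7) = (-7 + ((-4 + 1) - 1*(-1))) + 61*(7*(-4 + 7)) = (-7 + (-3 + 1)) + 61*(7*3) = (-7 - 2) + 61*21 = -9 + 1281 = 1272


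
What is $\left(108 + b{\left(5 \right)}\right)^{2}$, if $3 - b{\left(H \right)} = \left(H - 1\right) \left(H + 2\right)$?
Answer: $6889$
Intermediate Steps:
$b{\left(H \right)} = 3 - \left(-1 + H\right) \left(2 + H\right)$ ($b{\left(H \right)} = 3 - \left(H - 1\right) \left(H + 2\right) = 3 - \left(-1 + H\right) \left(2 + H\right)$)
$\left(108 + b{\left(5 \right)}\right)^{2} = \left(108 - 25\right)^{2} = 83^{2} = 6889$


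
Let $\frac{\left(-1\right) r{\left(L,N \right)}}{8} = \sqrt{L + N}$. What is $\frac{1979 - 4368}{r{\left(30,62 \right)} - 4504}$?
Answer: $\frac{1345007}{2535016} - \frac{2389 \sqrt{23}}{1267508} \approx 0.52153$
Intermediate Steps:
$r{\left(L,N \right)} = - 8 \sqrt{L + N}$
$\frac{1979 - 4368}{r{\left(30,62 \right)} - 4504} = \frac{1979 - 4368}{- 8 \sqrt{30 + 62} - 4504} = - \frac{2389}{- 8 \sqrt{92} - 4504} = - \frac{2389}{- 8 \cdot 2 \sqrt{23} - 4504} = - \frac{2389}{- 16 \sqrt{23} - 4504} = - \frac{2389}{-4504 - 16 \sqrt{23}}$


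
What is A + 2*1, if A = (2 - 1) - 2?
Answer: 1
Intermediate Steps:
A = -1 (A = 1 - 2 = -1)
A + 2*1 = -1 + 2*1 = -1 + 2 = 1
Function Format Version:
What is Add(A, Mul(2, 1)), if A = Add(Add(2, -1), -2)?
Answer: 1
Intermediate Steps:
A = -1 (A = Add(1, -2) = -1)
Add(A, Mul(2, 1)) = Add(-1, Mul(2, 1)) = Add(-1, 2) = 1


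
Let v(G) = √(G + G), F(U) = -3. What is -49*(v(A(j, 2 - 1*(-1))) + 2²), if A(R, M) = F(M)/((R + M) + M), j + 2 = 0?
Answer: -196 - 49*I*√6/2 ≈ -196.0 - 60.013*I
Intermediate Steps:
j = -2 (j = -2 + 0 = -2)
A(R, M) = -3/(R + 2*M) (A(R, M) = -3/((R + M) + M) = -3/((M + R) + M) = -3/(R + 2*M))
v(G) = √2*√G (v(G) = √(2*G) = √2*√G)
-49*(v(A(j, 2 - 1*(-1))) + 2²) = -49*(√2*√(-3/(-2 + 2*(2 - 1*(-1)))) + 2²) = -49*(√2*√(-3/(-2 + 2*(2 + 1))) + 4) = -49*(√2*√(-3/(-2 + 2*3)) + 4) = -49*(√2*√(-3/(-2 + 6)) + 4) = -49*(√2*√(-3/4) + 4) = -49*(√2*√(-3*¼) + 4) = -49*(√2*√(-¾) + 4) = -49*(√2*(I*√3/2) + 4) = -49*(I*√6/2 + 4) = -49*(4 + I*√6/2) = -196 - 49*I*√6/2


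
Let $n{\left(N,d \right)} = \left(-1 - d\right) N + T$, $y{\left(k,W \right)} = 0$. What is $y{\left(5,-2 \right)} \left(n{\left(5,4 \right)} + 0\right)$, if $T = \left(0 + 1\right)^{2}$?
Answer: $0$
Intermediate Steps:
$T = 1$ ($T = 1^{2} = 1$)
$n{\left(N,d \right)} = 1 + N \left(-1 - d\right)$ ($n{\left(N,d \right)} = \left(-1 - d\right) N + 1 = N \left(-1 - d\right) + 1 = 1 + N \left(-1 - d\right)$)
$y{\left(5,-2 \right)} \left(n{\left(5,4 \right)} + 0\right) = 0 \left(\left(1 - 5 - 5 \cdot 4\right) + 0\right) = 0 \left(\left(1 - 5 - 20\right) + 0\right) = 0 \left(-24 + 0\right) = 0 \left(-24\right) = 0$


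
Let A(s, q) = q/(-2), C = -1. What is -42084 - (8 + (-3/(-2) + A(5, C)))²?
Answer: -42184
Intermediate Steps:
A(s, q) = -q/2 (A(s, q) = q*(-½) = -q/2)
-42084 - (8 + (-3/(-2) + A(5, C)))² = -42084 - (8 + (-3/(-2) - ½*(-1)))² = -42084 - (8 + (-3*(-½) + ½))² = -42084 - (8 + (3/2 + ½))² = -42084 - (8 + 2)² = -42084 - 1*10² = -42084 - 1*100 = -42084 - 100 = -42184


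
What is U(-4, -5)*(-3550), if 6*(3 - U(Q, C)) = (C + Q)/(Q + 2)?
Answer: -15975/2 ≈ -7987.5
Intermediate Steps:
U(Q, C) = 3 - (C + Q)/(6*(2 + Q)) (U(Q, C) = 3 - (C + Q)/(6*(Q + 2)) = 3 - (C + Q)/(6*(2 + Q)))
U(-4, -5)*(-3550) = ((36 - 1*(-5) + 17*(-4))/(6*(2 - 4)))*(-3550) = ((⅙)*(36 + 5 - 68)/(-2))*(-3550) = ((⅙)*(-½)*(-27))*(-3550) = (9/4)*(-3550) = -15975/2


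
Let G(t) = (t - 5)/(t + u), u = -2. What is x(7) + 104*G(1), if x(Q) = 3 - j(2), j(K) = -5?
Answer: 424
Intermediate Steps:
x(Q) = 8 (x(Q) = 3 - 1*(-5) = 3 + 5 = 8)
G(t) = (-5 + t)/(-2 + t) (G(t) = (t - 5)/(t - 2) = (-5 + t)/(-2 + t))
x(7) + 104*G(1) = 8 + 104*((-5 + 1)/(-2 + 1)) = 8 + 104*(-4/(-1)) = 8 + 104*(-1*(-4)) = 8 + 104*4 = 8 + 416 = 424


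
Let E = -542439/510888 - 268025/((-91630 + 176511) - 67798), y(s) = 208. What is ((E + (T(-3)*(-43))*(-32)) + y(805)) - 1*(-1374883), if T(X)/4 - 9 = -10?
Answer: 3984307979953537/2909166568 ≈ 1.3696e+6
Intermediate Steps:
T(X) = -4 (T(X) = 36 + 4*(-10) = 36 - 40 = -4)
E = -48732413879/2909166568 (E = -542439*1/510888 - 268025/(84881 - 67798) = -180813/170296 - 268025/17083 = -48732413879/2909166568 ≈ -16.751)
((E + (T(-3)*(-43))*(-32)) + y(805)) - 1*(-1374883) = ((-48732413879/2909166568 - 4*(-43)*(-32)) + 208) - 1*(-1374883) = ((-48732413879/2909166568 + 172*(-32)) + 208) + 1374883 = ((-48732413879/2909166568 - 5504) + 208) + 1374883 = (-16060785204151/2909166568 + 208) + 1374883 = -15455678558007/2909166568 + 1374883 = 3984307979953537/2909166568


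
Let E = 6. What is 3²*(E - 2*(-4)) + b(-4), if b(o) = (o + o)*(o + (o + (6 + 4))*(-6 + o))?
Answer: 638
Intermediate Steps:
b(o) = 2*o*(o + (-6 + o)*(10 + o)) (b(o) = (2*o)*(o + (o + 10)*(-6 + o)) = (2*o)*(o + (10 + o)*(-6 + o)) = (2*o)*(o + (-6 + o)*(10 + o)) = 2*o*(o + (-6 + o)*(10 + o)))
3²*(E - 2*(-4)) + b(-4) = 3²*(6 - 2*(-4)) + 2*(-4)*(-60 + (-4)² + 5*(-4)) = 9*(6 + 8) + 2*(-4)*(-60 + 16 - 20) = 9*14 + 2*(-4)*(-64) = 126 + 512 = 638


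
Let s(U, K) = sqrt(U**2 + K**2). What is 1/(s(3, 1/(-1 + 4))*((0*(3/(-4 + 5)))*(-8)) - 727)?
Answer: -1/727 ≈ -0.0013755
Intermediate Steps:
s(U, K) = sqrt(K**2 + U**2)
1/(s(3, 1/(-1 + 4))*((0*(3/(-4 + 5)))*(-8)) - 727) = 1/(sqrt((1/(-1 + 4))**2 + 3**2)*((0*(3/(-4 + 5)))*(-8)) - 727) = 1/(sqrt((1/3)**2 + 9)*((0*(3/1))*(-8)) - 727) = 1/(sqrt((1/3)**2 + 9)*((0*(3*1))*(-8)) - 727) = 1/(sqrt(1/9 + 9)*((0*3)*(-8)) - 727) = 1/(sqrt(82/9)*(0*(-8)) - 727) = 1/((sqrt(82)/3)*0 - 727) = 1/(0 - 727) = 1/(-727) = -1/727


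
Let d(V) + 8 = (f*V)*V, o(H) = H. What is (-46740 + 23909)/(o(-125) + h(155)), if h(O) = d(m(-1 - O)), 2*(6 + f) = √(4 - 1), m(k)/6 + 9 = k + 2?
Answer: 131027953747/32250399455677 + 10918743102*√3/32250399455677 ≈ 0.0046492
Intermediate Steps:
m(k) = -42 + 6*k (m(k) = -54 + 6*(k + 2) = -54 + 6*(2 + k) = -54 + (12 + 6*k) = -42 + 6*k)
f = -6 + √3/2 (f = -6 + √(4 - 1)/2 = -6 + √3/2 ≈ -5.1340)
d(V) = -8 + V²*(-6 + √3/2) (d(V) = -8 + ((-6 + √3/2)*V)*V = -8 + (V*(-6 + √3/2))*V = -8 + V²*(-6 + √3/2))
h(O) = -8 + (-48 - 6*O)²*(-12 + √3)/2 (h(O) = -8 + (-42 + 6*(-1 - O))²*(-12 + √3)/2 = -8 + (-42 + (-6 - 6*O))²*(-12 + √3)/2 = -8 + (-48 - 6*O)²*(-12 + √3)/2)
(-46740 + 23909)/(o(-125) + h(155)) = (-46740 + 23909)/(-125 + (-8 + 18*(8 + 155)²*(-12 + √3))) = -22831/(-125 + (-8 + 18*163²*(-12 + √3))) = -22831/(-125 + (-8 + 18*26569*(-12 + √3))) = -22831/(-125 + (-8 + (-5738904 + 478242*√3))) = -22831/(-125 + (-5738912 + 478242*√3)) = -22831/(-5739037 + 478242*√3)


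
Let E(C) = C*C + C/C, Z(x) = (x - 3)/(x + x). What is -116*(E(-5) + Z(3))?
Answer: -3016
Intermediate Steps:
Z(x) = (-3 + x)/(2*x) (Z(x) = (-3 + x)/((2*x)) = (-3 + x)*(1/(2*x)) = (-3 + x)/(2*x))
E(C) = 1 + C**2 (E(C) = C**2 + 1 = 1 + C**2)
-116*(E(-5) + Z(3)) = -116*((1 + (-5)**2) + (1/2)*(-3 + 3)/3) = -116*((1 + 25) + (1/2)*(1/3)*0) = -116*(26 + 0) = -116*26 = -3016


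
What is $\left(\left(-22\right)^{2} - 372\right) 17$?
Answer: $1904$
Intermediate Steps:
$\left(\left(-22\right)^{2} - 372\right) 17 = \left(484 - 372\right) 17 = 112 \cdot 17 = 1904$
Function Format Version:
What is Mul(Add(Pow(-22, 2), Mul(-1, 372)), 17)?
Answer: 1904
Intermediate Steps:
Mul(Add(Pow(-22, 2), Mul(-1, 372)), 17) = Mul(Add(484, -372), 17) = Mul(112, 17) = 1904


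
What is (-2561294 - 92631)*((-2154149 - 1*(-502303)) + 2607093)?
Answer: -2535153894475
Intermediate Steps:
(-2561294 - 92631)*((-2154149 - 1*(-502303)) + 2607093) = -2653925*((-2154149 + 502303) + 2607093) = -2653925*(-1651846 + 2607093) = -2653925*955247 = -2535153894475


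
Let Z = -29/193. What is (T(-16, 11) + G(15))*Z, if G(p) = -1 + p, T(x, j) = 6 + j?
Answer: -899/193 ≈ -4.6580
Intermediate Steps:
Z = -29/193 (Z = -29*1/193 = -29/193 ≈ -0.15026)
(T(-16, 11) + G(15))*Z = ((6 + 11) + (-1 + 15))*(-29/193) = (17 + 14)*(-29/193) = 31*(-29/193) = -899/193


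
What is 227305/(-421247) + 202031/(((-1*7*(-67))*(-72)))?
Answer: -92780587897/14224668696 ≈ -6.5225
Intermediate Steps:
227305/(-421247) + 202031/(((-1*7*(-67))*(-72))) = 227305*(-1/421247) + 202031/((-7*(-67)*(-72))) = -227305/421247 + 202031/((469*(-72))) = -227305/421247 + 202031/(-33768) = -227305/421247 + 202031*(-1/33768) = -227305/421247 - 202031/33768 = -92780587897/14224668696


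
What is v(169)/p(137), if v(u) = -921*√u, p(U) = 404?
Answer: -11973/404 ≈ -29.636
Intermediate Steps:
v(169)/p(137) = -921*√169/404 = -921*13*(1/404) = -11973*1/404 = -11973/404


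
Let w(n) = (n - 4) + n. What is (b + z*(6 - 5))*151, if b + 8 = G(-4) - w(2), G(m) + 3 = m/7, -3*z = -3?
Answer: -11174/7 ≈ -1596.3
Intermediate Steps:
z = 1 (z = -⅓*(-3) = 1)
w(n) = -4 + 2*n (w(n) = (-4 + n) + n = -4 + 2*n)
G(m) = -3 + m/7
b = -81/7 (b = -8 + ((-3 + (⅐)*(-4)) - (-4 + 2*2)) = -8 + ((-3 - 4/7) - (-4 + 4)) = -8 + (-25/7 - 1*0) = -8 + (-25/7 + 0) = -8 - 25/7 = -81/7 ≈ -11.571)
(b + z*(6 - 5))*151 = (-81/7 + 1*(6 - 5))*151 = (-81/7 + 1*1)*151 = (-81/7 + 1)*151 = -74/7*151 = -11174/7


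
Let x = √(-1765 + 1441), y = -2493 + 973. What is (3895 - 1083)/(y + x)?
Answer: -28880/15613 - 342*I/15613 ≈ -1.8497 - 0.021905*I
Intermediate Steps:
y = -1520
x = 18*I (x = √(-324) = 18*I ≈ 18.0*I)
(3895 - 1083)/(y + x) = (3895 - 1083)/(-1520 + 18*I) = 2812*((-1520 - 18*I)/2310724) = 19*(-1520 - 18*I)/15613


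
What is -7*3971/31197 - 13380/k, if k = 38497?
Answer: -1487516969/1200990909 ≈ -1.2386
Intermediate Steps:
-7*3971/31197 - 13380/k = -7*3971/31197 - 13380/38497 = -27797*1/31197 - 13380*1/38497 = -27797/31197 - 13380/38497 = -1487516969/1200990909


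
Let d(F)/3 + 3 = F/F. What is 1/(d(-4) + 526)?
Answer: 1/520 ≈ 0.0019231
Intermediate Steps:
d(F) = -6 (d(F) = -9 + 3*(F/F) = -9 + 3*1 = -9 + 3 = -6)
1/(d(-4) + 526) = 1/(-6 + 526) = 1/520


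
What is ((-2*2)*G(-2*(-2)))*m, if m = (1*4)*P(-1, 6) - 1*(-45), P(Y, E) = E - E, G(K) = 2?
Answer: -360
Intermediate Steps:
P(Y, E) = 0
m = 45 (m = (1*4)*0 - 1*(-45) = 4*0 + 45 = 0 + 45 = 45)
((-2*2)*G(-2*(-2)))*m = (-2*2*2)*45 = -4*2*45 = -8*45 = -360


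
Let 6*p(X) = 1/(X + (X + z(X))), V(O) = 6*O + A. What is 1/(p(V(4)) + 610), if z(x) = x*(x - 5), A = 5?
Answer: 4524/2759641 ≈ 0.0016393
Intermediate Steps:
V(O) = 5 + 6*O (V(O) = 6*O + 5 = 5 + 6*O)
z(x) = x*(-5 + x)
p(X) = 1/(6*(2*X + X*(-5 + X))) (p(X) = 1/(6*(X + (X + X*(-5 + X)))) = 1/(6*(2*X + X*(-5 + X))))
1/(p(V(4)) + 610) = 1/(1/(6*(5 + 6*4)*(-3 + (5 + 6*4))) + 610) = 1/(1/(6*(5 + 24)*(-3 + (5 + 24))) + 610) = 1/((⅙)/(29*(-3 + 29)) + 610) = 1/((⅙)*(1/29)/26 + 610) = 1/((⅙)*(1/29)*(1/26) + 610) = 1/(1/4524 + 610) = 1/(2759641/4524) = 4524/2759641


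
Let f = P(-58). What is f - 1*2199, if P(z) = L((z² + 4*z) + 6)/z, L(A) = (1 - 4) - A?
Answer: -124401/58 ≈ -2144.8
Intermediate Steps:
L(A) = -3 - A
P(z) = (-9 - z² - 4*z)/z (P(z) = (-3 - ((z² + 4*z) + 6))/z = (-3 - (6 + z² + 4*z))/z = (-3 + (-6 - z² - 4*z))/z = (-9 - z² - 4*z)/z)
f = 3141/58 (f = -4 - 1*(-58) - 9/(-58) = -4 + 58 - 9*(-1/58) = -4 + 58 + 9/58 = 3141/58 ≈ 54.155)
f - 1*2199 = 3141/58 - 1*2199 = 3141/58 - 2199 = -124401/58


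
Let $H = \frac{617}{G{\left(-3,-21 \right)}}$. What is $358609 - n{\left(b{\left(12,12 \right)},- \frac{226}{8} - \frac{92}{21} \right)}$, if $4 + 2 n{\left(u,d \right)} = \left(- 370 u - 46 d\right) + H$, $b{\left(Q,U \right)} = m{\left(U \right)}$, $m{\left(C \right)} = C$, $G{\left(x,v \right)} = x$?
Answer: $\frac{10085133}{28} \approx 3.6018 \cdot 10^{5}$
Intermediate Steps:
$H = - \frac{617}{3}$ ($H = \frac{617}{-3} = 617 \left(- \frac{1}{3}\right) = - \frac{617}{3} \approx -205.67$)
$b{\left(Q,U \right)} = U$
$n{\left(u,d \right)} = - \frac{629}{6} - 185 u - 23 d$ ($n{\left(u,d \right)} = -2 + \frac{\left(- 370 u - 46 d\right) - \frac{617}{3}}{2} = -2 + \frac{- \frac{617}{3} - 370 u - 46 d}{2} = -2 - \left(\frac{617}{6} + 23 d + 185 u\right) = - \frac{629}{6} - 185 u - 23 d$)
$358609 - n{\left(b{\left(12,12 \right)},- \frac{226}{8} - \frac{92}{21} \right)} = 358609 - \left(- \frac{629}{6} - 2220 - 23 \left(- \frac{226}{8} - \frac{92}{21}\right)\right) = 358609 - \left(- \frac{629}{6} - 2220 - 23 \left(\left(-226\right) \frac{1}{8} - \frac{92}{21}\right)\right) = 358609 - \left(- \frac{629}{6} - 2220 - 23 \left(- \frac{113}{4} - \frac{92}{21}\right)\right) = 358609 - \left(- \frac{629}{6} - 2220 - - \frac{63043}{84}\right) = 358609 - \left(- \frac{629}{6} - 2220 + \frac{63043}{84}\right) = 358609 - - \frac{44081}{28} = 358609 + \frac{44081}{28} = \frac{10085133}{28}$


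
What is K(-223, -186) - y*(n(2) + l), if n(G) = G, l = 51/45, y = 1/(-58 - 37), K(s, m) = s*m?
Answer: 59106197/1425 ≈ 41478.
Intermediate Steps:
K(s, m) = m*s
y = -1/95 (y = 1/(-95) = -1/95 ≈ -0.010526)
l = 17/15 (l = 51*(1/45) = 17/15 ≈ 1.1333)
K(-223, -186) - y*(n(2) + l) = -186*(-223) - (-1)*(2 + 17/15)/95 = 41478 - (-1)*47/(95*15) = 41478 - 1*(-47/1425) = 41478 + 47/1425 = 59106197/1425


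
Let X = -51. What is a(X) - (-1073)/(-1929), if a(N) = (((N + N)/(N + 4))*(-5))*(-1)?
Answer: 933359/90663 ≈ 10.295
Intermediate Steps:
a(N) = 10*N/(4 + N) (a(N) = (((2*N)/(4 + N))*(-5))*(-1) = ((2*N/(4 + N))*(-5))*(-1) = -10*N/(4 + N)*(-1) = 10*N/(4 + N))
a(X) - (-1073)/(-1929) = 10*(-51)/(4 - 51) - (-1073)/(-1929) = 10*(-51)/(-47) - (-1073)*(-1)/1929 = 10*(-51)*(-1/47) - 1*1073/1929 = 510/47 - 1073/1929 = 933359/90663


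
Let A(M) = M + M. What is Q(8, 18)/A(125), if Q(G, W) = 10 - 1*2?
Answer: 4/125 ≈ 0.032000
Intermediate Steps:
A(M) = 2*M
Q(G, W) = 8 (Q(G, W) = 10 - 2 = 8)
Q(8, 18)/A(125) = 8/(2*125) = 8/250 = (1/250)*8 = 4/125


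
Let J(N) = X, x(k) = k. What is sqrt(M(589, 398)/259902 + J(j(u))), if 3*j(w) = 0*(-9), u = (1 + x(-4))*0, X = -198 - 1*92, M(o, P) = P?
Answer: I*sqrt(544142248449)/43317 ≈ 17.029*I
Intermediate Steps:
X = -290 (X = -198 - 92 = -290)
u = 0 (u = (1 - 4)*0 = -3*0 = 0)
j(w) = 0 (j(w) = (0*(-9))/3 = (1/3)*0 = 0)
J(N) = -290
sqrt(M(589, 398)/259902 + J(j(u))) = sqrt(398/259902 - 290) = sqrt(398*(1/259902) - 290) = sqrt(199/129951 - 290) = sqrt(-37685591/129951) = I*sqrt(544142248449)/43317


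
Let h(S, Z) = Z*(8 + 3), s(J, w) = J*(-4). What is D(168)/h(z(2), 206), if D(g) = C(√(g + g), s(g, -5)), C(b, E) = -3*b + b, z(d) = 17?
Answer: -4*√21/1133 ≈ -0.016179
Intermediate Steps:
s(J, w) = -4*J
C(b, E) = -2*b
h(S, Z) = 11*Z (h(S, Z) = Z*11 = 11*Z)
D(g) = -2*√2*√g (D(g) = -2*√(g + g) = -2*√2*√g)
D(168)/h(z(2), 206) = (-2*√2*√168)/((11*206)) = -2*√2*2*√42/2266 = -8*√21*(1/2266) = -4*√21/1133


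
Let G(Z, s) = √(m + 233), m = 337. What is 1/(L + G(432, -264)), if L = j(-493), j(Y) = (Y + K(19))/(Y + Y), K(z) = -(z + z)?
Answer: -174522/184623253 + 972196*√570/553869759 ≈ 0.040961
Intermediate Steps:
K(z) = -2*z
j(Y) = (-38 + Y)/(2*Y) (j(Y) = (Y - 2*19)/(Y + Y) = (Y - 38)/((2*Y)) = (-38 + Y)*(1/(2*Y)) = (-38 + Y)/(2*Y))
G(Z, s) = √570 (G(Z, s) = √(337 + 233) = √570)
L = 531/986 (L = (½)*(-38 - 493)/(-493) = (½)*(-1/493)*(-531) = 531/986 ≈ 0.53854)
1/(L + G(432, -264)) = 1/(531/986 + √570)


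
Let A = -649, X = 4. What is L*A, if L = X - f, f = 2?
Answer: -1298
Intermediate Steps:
L = 2 (L = 4 - 1*2 = 4 - 2 = 2)
L*A = 2*(-649) = -1298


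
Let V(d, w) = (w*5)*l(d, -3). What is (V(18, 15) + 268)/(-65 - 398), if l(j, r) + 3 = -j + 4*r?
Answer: 2207/463 ≈ 4.7667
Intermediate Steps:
l(j, r) = -3 - j + 4*r (l(j, r) = -3 + (-j + 4*r) = -3 - j + 4*r)
V(d, w) = 5*w*(-15 - d) (V(d, w) = (w*5)*(-3 - d + 4*(-3)) = (5*w)*(-3 - d - 12) = (5*w)*(-15 - d) = 5*w*(-15 - d))
(V(18, 15) + 268)/(-65 - 398) = (-5*15*(15 + 18) + 268)/(-65 - 398) = (-5*15*33 + 268)/(-463) = (-2475 + 268)*(-1/463) = -2207*(-1/463) = 2207/463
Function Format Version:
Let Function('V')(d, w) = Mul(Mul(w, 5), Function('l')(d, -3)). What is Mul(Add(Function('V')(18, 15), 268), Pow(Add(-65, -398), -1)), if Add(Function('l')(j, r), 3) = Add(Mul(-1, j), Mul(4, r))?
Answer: Rational(2207, 463) ≈ 4.7667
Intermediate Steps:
Function('l')(j, r) = Add(-3, Mul(-1, j), Mul(4, r)) (Function('l')(j, r) = Add(-3, Add(Mul(-1, j), Mul(4, r))) = Add(-3, Mul(-1, j), Mul(4, r)))
Function('V')(d, w) = Mul(5, w, Add(-15, Mul(-1, d))) (Function('V')(d, w) = Mul(Mul(w, 5), Add(-3, Mul(-1, d), Mul(4, -3))) = Mul(Mul(5, w), Add(-3, Mul(-1, d), -12)) = Mul(Mul(5, w), Add(-15, Mul(-1, d))) = Mul(5, w, Add(-15, Mul(-1, d))))
Mul(Add(Function('V')(18, 15), 268), Pow(Add(-65, -398), -1)) = Mul(Add(Mul(-5, 15, Add(15, 18)), 268), Pow(Add(-65, -398), -1)) = Mul(Add(Mul(-5, 15, 33), 268), Pow(-463, -1)) = Mul(Add(-2475, 268), Rational(-1, 463)) = Mul(-2207, Rational(-1, 463)) = Rational(2207, 463)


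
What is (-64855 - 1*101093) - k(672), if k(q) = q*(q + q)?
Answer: -1069116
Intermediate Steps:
k(q) = 2*q**2 (k(q) = q*(2*q) = 2*q**2)
(-64855 - 1*101093) - k(672) = (-64855 - 1*101093) - 2*672**2 = (-64855 - 101093) - 2*451584 = -165948 - 1*903168 = -165948 - 903168 = -1069116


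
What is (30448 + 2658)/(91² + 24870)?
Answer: 33106/33151 ≈ 0.99864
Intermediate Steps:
(30448 + 2658)/(91² + 24870) = 33106/(8281 + 24870) = 33106/33151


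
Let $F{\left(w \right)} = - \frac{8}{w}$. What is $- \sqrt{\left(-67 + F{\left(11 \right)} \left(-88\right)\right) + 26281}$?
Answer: $- \sqrt{26278} \approx -162.1$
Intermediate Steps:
$- \sqrt{\left(-67 + F{\left(11 \right)} \left(-88\right)\right) + 26281} = - \sqrt{\left(-67 + - \frac{8}{11} \left(-88\right)\right) + 26281} = - \sqrt{\left(-67 + \left(-8\right) \frac{1}{11} \left(-88\right)\right) + 26281} = - \sqrt{\left(-67 - -64\right) + 26281} = - \sqrt{\left(-67 + 64\right) + 26281} = - \sqrt{-3 + 26281} = - \sqrt{26278}$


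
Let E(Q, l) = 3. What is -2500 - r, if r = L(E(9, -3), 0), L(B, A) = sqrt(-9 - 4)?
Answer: -2500 - I*sqrt(13) ≈ -2500.0 - 3.6056*I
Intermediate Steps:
L(B, A) = I*sqrt(13) (L(B, A) = sqrt(-13) = I*sqrt(13))
r = I*sqrt(13) ≈ 3.6056*I
-2500 - r = -2500 - I*sqrt(13)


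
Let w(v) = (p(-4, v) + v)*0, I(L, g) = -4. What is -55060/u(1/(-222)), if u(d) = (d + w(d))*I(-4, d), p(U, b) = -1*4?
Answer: -3055830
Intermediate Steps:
p(U, b) = -4
w(v) = 0 (w(v) = (-4 + v)*0 = 0)
u(d) = -4*d (u(d) = (d + 0)*(-4) = d*(-4) = -4*d)
-55060/u(1/(-222)) = -55060/((-4/(-222))) = -55060/((-4*(-1/222))) = -55060/2/111 = -55060*111/2 = -3055830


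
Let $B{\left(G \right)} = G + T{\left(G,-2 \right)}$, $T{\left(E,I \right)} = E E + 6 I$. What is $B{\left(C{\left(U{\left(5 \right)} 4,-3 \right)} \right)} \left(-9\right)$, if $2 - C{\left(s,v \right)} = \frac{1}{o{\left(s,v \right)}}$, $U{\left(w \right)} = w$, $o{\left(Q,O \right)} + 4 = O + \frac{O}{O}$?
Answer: $\frac{185}{4} \approx 46.25$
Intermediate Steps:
$o{\left(Q,O \right)} = -3 + O$ ($o{\left(Q,O \right)} = -4 + \left(O + \frac{O}{O}\right) = -4 + \left(O + 1\right) = -4 + \left(1 + O\right) = -3 + O$)
$T{\left(E,I \right)} = E^{2} + 6 I$
$C{\left(s,v \right)} = 2 - \frac{1}{-3 + v}$
$B{\left(G \right)} = -12 + G + G^{2}$ ($B{\left(G \right)} = G + \left(G^{2} + 6 \left(-2\right)\right) = G + \left(G^{2} - 12\right) = G + \left(-12 + G^{2}\right) = -12 + G + G^{2}$)
$B{\left(C{\left(U{\left(5 \right)} 4,-3 \right)} \right)} \left(-9\right) = \left(-12 + \frac{-7 + 2 \left(-3\right)}{-3 - 3} + \left(\frac{-7 + 2 \left(-3\right)}{-3 - 3}\right)^{2}\right) \left(-9\right) = \left(-12 + \frac{-7 - 6}{-6} + \left(\frac{-7 - 6}{-6}\right)^{2}\right) \left(-9\right) = \left(-12 - - \frac{13}{6} + \left(\left(- \frac{1}{6}\right) \left(-13\right)\right)^{2}\right) \left(-9\right) = \left(-12 + \frac{13}{6} + \left(\frac{13}{6}\right)^{2}\right) \left(-9\right) = \left(-12 + \frac{13}{6} + \frac{169}{36}\right) \left(-9\right) = \left(- \frac{185}{36}\right) \left(-9\right) = \frac{185}{4}$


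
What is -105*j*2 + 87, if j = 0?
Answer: 87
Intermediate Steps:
-105*j*2 + 87 = -105*0*2 + 87 = -0 + 87 = -105*0 + 87 = 0 + 87 = 87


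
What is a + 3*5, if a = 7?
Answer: 22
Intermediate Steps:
a + 3*5 = 7 + 3*5 = 7 + 15 = 22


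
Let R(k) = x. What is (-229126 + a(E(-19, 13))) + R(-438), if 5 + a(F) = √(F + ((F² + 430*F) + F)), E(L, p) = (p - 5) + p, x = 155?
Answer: -228976 + 3*√1057 ≈ -2.2888e+5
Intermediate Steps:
R(k) = 155
E(L, p) = -5 + 2*p (E(L, p) = (-5 + p) + p = -5 + 2*p)
a(F) = -5 + √(F² + 432*F) (a(F) = -5 + √(F + ((F² + 430*F) + F)) = -5 + √(F + (F² + 431*F)) = -5 + √(F² + 432*F))
(-229126 + a(E(-19, 13))) + R(-438) = (-229126 + (-5 + √((-5 + 2*13)*(432 + (-5 + 2*13))))) + 155 = (-229126 + (-5 + √((-5 + 26)*(432 + (-5 + 26))))) + 155 = (-229126 + (-5 + √(21*(432 + 21)))) + 155 = (-229126 + (-5 + √(21*453))) + 155 = (-229126 + (-5 + √9513)) + 155 = (-229126 + (-5 + 3*√1057)) + 155 = (-229131 + 3*√1057) + 155 = -228976 + 3*√1057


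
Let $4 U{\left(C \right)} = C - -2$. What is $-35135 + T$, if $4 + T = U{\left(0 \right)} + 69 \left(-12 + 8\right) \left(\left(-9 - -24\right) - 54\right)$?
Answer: $- \frac{48749}{2} \approx -24375.0$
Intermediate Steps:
$U{\left(C \right)} = \frac{1}{2} + \frac{C}{4}$ ($U{\left(C \right)} = \frac{C - -2}{4} = \frac{C + 2}{4} = \frac{2 + C}{4} = \frac{1}{2} + \frac{C}{4}$)
$T = \frac{21521}{2}$ ($T = -4 + \left(\left(\frac{1}{2} + \frac{1}{4} \cdot 0\right) + 69 \left(-12 + 8\right) \left(\left(-9 - -24\right) - 54\right)\right) = -4 + \left(\left(\frac{1}{2} + 0\right) + 69 \left(- 4 \left(\left(-9 + 24\right) - 54\right)\right)\right) = -4 + \left(\frac{1}{2} + 69 \left(- 4 \left(15 - 54\right)\right)\right) = -4 + \left(\frac{1}{2} + 69 \left(\left(-4\right) \left(-39\right)\right)\right) = -4 + \left(\frac{1}{2} + 69 \cdot 156\right) = -4 + \left(\frac{1}{2} + 10764\right) = -4 + \frac{21529}{2} = \frac{21521}{2} \approx 10761.0$)
$-35135 + T = -35135 + \frac{21521}{2} = - \frac{48749}{2}$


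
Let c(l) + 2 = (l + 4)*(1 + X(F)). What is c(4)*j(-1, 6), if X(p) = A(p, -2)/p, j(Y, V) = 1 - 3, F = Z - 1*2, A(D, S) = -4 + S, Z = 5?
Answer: 20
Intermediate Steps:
F = 3 (F = 5 - 1*2 = 5 - 2 = 3)
j(Y, V) = -2
X(p) = -6/p (X(p) = (-4 - 2)/p = -6/p)
c(l) = -6 - l (c(l) = -2 + (l + 4)*(1 - 6/3) = -2 + (4 + l)*(1 - 6*⅓) = -2 + (4 + l)*(1 - 2) = -2 + (4 + l)*(-1) = -2 + (-4 - l) = -6 - l)
c(4)*j(-1, 6) = (-6 - 1*4)*(-2) = (-6 - 4)*(-2) = -10*(-2) = 20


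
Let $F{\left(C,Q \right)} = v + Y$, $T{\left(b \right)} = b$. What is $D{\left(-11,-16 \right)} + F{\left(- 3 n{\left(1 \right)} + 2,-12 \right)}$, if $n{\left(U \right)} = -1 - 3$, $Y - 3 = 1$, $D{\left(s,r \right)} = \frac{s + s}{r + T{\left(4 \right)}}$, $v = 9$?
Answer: $\frac{89}{6} \approx 14.833$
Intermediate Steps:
$D{\left(s,r \right)} = \frac{2 s}{4 + r}$ ($D{\left(s,r \right)} = \frac{s + s}{r + 4} = \frac{2 s}{4 + r}$)
$Y = 4$ ($Y = 3 + 1 = 4$)
$n{\left(U \right)} = -4$ ($n{\left(U \right)} = -1 - 3 = -4$)
$F{\left(C,Q \right)} = 13$ ($F{\left(C,Q \right)} = 9 + 4 = 13$)
$D{\left(-11,-16 \right)} + F{\left(- 3 n{\left(1 \right)} + 2,-12 \right)} = 2 \left(-11\right) \frac{1}{4 - 16} + 13 = 2 \left(-11\right) \frac{1}{-12} + 13 = 2 \left(-11\right) \left(- \frac{1}{12}\right) + 13 = \frac{11}{6} + 13 = \frac{89}{6}$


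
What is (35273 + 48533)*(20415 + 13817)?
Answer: 2868846992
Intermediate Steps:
(35273 + 48533)*(20415 + 13817) = 83806*34232 = 2868846992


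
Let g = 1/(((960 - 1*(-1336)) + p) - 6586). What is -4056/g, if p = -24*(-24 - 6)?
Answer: 14479920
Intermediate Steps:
p = 720 (p = -24*(-30) = 720)
g = -1/3570 (g = 1/(((960 - 1*(-1336)) + 720) - 6586) = 1/(((960 + 1336) + 720) - 6586) = 1/((2296 + 720) - 6586) = 1/(3016 - 6586) = 1/(-3570) = -1/3570 ≈ -0.00028011)
-4056/g = -4056/(-1/3570) = -4056*(-3570) = 14479920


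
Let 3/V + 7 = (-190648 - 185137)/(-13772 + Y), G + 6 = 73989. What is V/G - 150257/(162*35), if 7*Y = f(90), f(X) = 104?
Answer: -207125640260069/7815958449390 ≈ -26.500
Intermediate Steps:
G = 73983 (G = -6 + 73989 = 73983)
Y = 104/7 (Y = (1/7)*104 = 104/7 ≈ 14.857)
V = 57780/391279 (V = 3/(-7 + (-190648 - 185137)/(-13772 + 104/7)) = 3/(-7 - 375785/(-96300/7)) = 3/(-7 - 375785*(-7/96300)) = 3/(-7 + 526099/19260) = 3/(391279/19260) = 3*(19260/391279) = 57780/391279 ≈ 0.14767)
V/G - 150257/(162*35) = (57780/391279)/73983 - 150257/(162*35) = (57780/391279)*(1/73983) - 150257/5670 = 19260/9649331419 - 150257*1/5670 = 19260/9649331419 - 150257/5670 = -207125640260069/7815958449390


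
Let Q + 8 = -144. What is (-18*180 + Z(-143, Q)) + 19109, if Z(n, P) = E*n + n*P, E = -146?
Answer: 58483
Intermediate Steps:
Q = -152 (Q = -8 - 144 = -152)
Z(n, P) = -146*n + P*n (Z(n, P) = -146*n + n*P = -146*n + P*n)
(-18*180 + Z(-143, Q)) + 19109 = (-18*180 - 143*(-146 - 152)) + 19109 = (-3240 - 143*(-298)) + 19109 = (-3240 + 42614) + 19109 = 39374 + 19109 = 58483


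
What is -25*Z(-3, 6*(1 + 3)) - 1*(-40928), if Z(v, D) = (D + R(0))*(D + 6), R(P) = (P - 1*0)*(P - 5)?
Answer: 22928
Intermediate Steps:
R(P) = P*(-5 + P) (R(P) = (P + 0)*(-5 + P) = P*(-5 + P))
Z(v, D) = D*(6 + D) (Z(v, D) = (D + 0*(-5 + 0))*(D + 6) = (D + 0*(-5))*(6 + D) = (D + 0)*(6 + D) = D*(6 + D))
-25*Z(-3, 6*(1 + 3)) - 1*(-40928) = -25*6*(1 + 3)*(6 + 6*(1 + 3)) - 1*(-40928) = -25*6*4*(6 + 6*4) + 40928 = -600*(6 + 24) + 40928 = -600*30 + 40928 = -25*720 + 40928 = -18000 + 40928 = 22928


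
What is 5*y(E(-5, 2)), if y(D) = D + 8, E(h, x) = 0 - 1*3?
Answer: 25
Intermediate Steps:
E(h, x) = -3 (E(h, x) = 0 - 3 = -3)
y(D) = 8 + D
5*y(E(-5, 2)) = 5*(8 - 3) = 5*5 = 25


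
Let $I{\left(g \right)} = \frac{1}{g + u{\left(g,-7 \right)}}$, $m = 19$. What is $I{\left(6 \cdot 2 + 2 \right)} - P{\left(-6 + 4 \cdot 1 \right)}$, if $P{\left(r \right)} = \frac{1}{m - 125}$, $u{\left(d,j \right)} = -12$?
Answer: $\frac{27}{53} \approx 0.50943$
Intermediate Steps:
$P{\left(r \right)} = - \frac{1}{106}$ ($P{\left(r \right)} = \frac{1}{19 - 125} = \frac{1}{-106} = - \frac{1}{106}$)
$I{\left(g \right)} = \frac{1}{-12 + g}$ ($I{\left(g \right)} = \frac{1}{g - 12} = \frac{1}{-12 + g}$)
$I{\left(6 \cdot 2 + 2 \right)} - P{\left(-6 + 4 \cdot 1 \right)} = \frac{1}{-12 + \left(6 \cdot 2 + 2\right)} - - \frac{1}{106} = \frac{1}{-12 + \left(12 + 2\right)} + \frac{1}{106} = \frac{1}{-12 + 14} + \frac{1}{106} = \frac{1}{2} + \frac{1}{106} = \frac{27}{53}$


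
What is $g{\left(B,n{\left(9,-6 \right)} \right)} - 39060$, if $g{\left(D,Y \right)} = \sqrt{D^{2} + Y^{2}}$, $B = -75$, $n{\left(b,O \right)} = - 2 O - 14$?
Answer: $-39060 + \sqrt{5629} \approx -38985.0$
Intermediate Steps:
$n{\left(b,O \right)} = -14 - 2 O$
$g{\left(B,n{\left(9,-6 \right)} \right)} - 39060 = \sqrt{\left(-75\right)^{2} + \left(-14 - -12\right)^{2}} - 39060 = \sqrt{5625 + \left(-14 + 12\right)^{2}} - 39060 = \sqrt{5625 + \left(-2\right)^{2}} - 39060 = \sqrt{5625 + 4} - 39060 = \sqrt{5629} - 39060 = -39060 + \sqrt{5629}$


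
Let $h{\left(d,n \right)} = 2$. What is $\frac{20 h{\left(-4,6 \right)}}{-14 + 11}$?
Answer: $- \frac{40}{3} \approx -13.333$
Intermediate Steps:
$\frac{20 h{\left(-4,6 \right)}}{-14 + 11} = \frac{20 \cdot 2}{-14 + 11} = \frac{40}{-3} = 40 \left(- \frac{1}{3}\right) = - \frac{40}{3}$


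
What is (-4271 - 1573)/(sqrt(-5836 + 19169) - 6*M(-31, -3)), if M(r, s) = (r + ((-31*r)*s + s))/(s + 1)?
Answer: 12785211/19141667 + 1461*sqrt(13333)/19141667 ≈ 0.67674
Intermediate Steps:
M(r, s) = (r + s - 31*r*s)/(1 + s) (M(r, s) = (r + (-31*r*s + s))/(1 + s) = (r + (s - 31*r*s))/(1 + s) = (r + s - 31*r*s)/(1 + s))
(-4271 - 1573)/(sqrt(-5836 + 19169) - 6*M(-31, -3)) = (-4271 - 1573)/(sqrt(-5836 + 19169) - 6*(-31 - 3 - 31*(-31)*(-3))/(1 - 3)) = -5844/(sqrt(13333) - 6*(-31 - 3 - 2883)/(-2)) = -5844/(sqrt(13333) - (-3)*(-2917)) = -5844/(sqrt(13333) - 6*2917/2) = -5844/(sqrt(13333) - 8751) = -5844/(-8751 + sqrt(13333))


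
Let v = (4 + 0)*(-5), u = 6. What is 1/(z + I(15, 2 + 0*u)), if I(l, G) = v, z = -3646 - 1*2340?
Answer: -1/6006 ≈ -0.00016650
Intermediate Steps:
v = -20 (v = 4*(-5) = -20)
z = -5986 (z = -3646 - 2340 = -5986)
I(l, G) = -20
1/(z + I(15, 2 + 0*u)) = 1/(-5986 - 20) = 1/(-6006) = -1/6006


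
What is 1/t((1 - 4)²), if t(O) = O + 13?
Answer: 1/22 ≈ 0.045455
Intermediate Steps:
t(O) = 13 + O
1/t((1 - 4)²) = 1/(13 + (1 - 4)²) = 1/(13 + (-3)²) = 1/(13 + 9) = 1/22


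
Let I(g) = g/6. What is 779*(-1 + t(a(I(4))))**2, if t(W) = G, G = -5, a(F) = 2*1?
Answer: 28044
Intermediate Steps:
I(g) = g/6 (I(g) = g*(1/6) = g/6)
a(F) = 2
t(W) = -5
779*(-1 + t(a(I(4))))**2 = 779*(-1 - 5)**2 = 779*(-6)**2 = 779*36 = 28044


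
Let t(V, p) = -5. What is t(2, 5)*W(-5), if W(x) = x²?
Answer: -125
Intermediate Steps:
t(2, 5)*W(-5) = -5*(-5)² = -5*25 = -125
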